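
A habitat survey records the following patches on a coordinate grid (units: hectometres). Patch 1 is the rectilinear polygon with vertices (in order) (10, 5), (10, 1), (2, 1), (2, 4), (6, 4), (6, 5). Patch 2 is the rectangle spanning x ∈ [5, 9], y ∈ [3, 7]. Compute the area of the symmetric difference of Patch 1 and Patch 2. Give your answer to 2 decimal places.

30.00

|Patch 1| = 28, |Patch 2| = 16, |Patch 1∩Patch 2| = 7.
|Patch 1 △ Patch 2| = |Patch 1| + |Patch 2| − 2·|Patch 1∩Patch 2| = 28 + 16 − 14 = 30.00.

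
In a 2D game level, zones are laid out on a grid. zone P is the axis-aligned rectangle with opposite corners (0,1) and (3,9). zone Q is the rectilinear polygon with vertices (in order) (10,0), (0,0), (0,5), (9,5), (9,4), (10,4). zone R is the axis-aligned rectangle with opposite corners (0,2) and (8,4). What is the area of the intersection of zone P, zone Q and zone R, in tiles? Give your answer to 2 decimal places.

6.00

The intersection is the polygon with vertices (0,4), (3,4), (3,2), (0,2).
By the shoelace formula its area is 6.00.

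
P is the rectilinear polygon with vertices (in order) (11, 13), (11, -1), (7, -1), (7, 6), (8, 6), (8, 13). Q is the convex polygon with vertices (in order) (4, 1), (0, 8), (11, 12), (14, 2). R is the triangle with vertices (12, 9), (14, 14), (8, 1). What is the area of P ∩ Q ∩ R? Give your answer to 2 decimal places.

The intersection is the polygon with vertices (8.194,1.419), (11,7.5), (11,7), (8.21,1.421).
By the shoelace formula its area is 0.75.

0.75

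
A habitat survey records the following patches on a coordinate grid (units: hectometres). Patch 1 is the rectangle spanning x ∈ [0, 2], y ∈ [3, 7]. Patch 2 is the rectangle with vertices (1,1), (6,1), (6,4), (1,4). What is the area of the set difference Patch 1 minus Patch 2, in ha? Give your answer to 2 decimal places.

|Patch 1∩Patch 2|: x∈[1,2], y∈[3,4] → 1·1 = 1.
|Patch 1| = 8.
|Patch 1 ∖ Patch 2| = |Patch 1| − |Patch 1∩Patch 2| = 8 − 1 = 7.00.

7.00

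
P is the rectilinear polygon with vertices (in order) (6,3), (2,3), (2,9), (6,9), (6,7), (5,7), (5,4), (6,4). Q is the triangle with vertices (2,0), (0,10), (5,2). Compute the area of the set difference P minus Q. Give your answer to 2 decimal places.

16.49

|P| = 21, |P∩Q| = 4.5125.
|P ∖ Q| = |P| − |P∩Q| = 21 − 4.5125 = 16.49.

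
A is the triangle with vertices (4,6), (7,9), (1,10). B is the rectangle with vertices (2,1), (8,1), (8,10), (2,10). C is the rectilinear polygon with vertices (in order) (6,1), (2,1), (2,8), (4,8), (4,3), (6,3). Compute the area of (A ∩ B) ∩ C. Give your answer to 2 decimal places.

1.50

The region (A ∩ B) ∩ C is the polygon with vertices (2.5,8), (4,8), (4,6).
By the shoelace formula its area is 1.50.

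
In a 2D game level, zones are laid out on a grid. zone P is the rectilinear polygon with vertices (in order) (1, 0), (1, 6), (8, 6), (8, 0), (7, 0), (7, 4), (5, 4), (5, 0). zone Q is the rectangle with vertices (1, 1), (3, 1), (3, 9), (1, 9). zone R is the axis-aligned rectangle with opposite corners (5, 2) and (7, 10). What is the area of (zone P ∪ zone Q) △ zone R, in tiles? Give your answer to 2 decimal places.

48.00

|zone P ∪ zone Q| = 40.
|(zone P ∪ zone Q) ∩ zone R| = 4.
|(zone P ∪ zone Q) △ zone R| = 40 + 16 − 8 = 48.00.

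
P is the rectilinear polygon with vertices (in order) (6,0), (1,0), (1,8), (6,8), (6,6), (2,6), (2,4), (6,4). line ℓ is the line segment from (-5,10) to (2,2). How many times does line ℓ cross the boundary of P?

1

The segment meets the boundary at (1,3.143).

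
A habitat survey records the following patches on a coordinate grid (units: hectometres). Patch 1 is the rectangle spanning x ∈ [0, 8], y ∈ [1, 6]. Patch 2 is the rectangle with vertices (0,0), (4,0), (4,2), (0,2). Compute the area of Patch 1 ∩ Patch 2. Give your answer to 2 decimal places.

4.00

|Patch 1∩Patch 2|: x∈[0,4], y∈[1,2] → 4·1 = 4.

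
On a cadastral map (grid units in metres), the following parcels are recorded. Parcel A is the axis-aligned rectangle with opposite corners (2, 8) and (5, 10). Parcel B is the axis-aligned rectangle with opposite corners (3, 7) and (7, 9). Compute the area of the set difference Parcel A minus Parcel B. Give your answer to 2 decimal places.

|Parcel A∩Parcel B|: x∈[3,5], y∈[8,9] → 2·1 = 2.
|Parcel A| = 6.
|Parcel A ∖ Parcel B| = |Parcel A| − |Parcel A∩Parcel B| = 6 − 2 = 4.00.

4.00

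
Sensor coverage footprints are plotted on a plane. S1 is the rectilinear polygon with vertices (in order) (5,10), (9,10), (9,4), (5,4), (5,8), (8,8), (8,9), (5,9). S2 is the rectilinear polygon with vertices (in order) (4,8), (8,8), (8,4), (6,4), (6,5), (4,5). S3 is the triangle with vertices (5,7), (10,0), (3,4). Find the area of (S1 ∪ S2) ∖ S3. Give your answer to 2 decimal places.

|S1 ∪ S2| = 24.
|(S1 ∪ S2) ∩ S3| = 4.4643.
|(S1 ∪ S2) ∖ S3| = 24 − 4.4643 = 19.54.

19.54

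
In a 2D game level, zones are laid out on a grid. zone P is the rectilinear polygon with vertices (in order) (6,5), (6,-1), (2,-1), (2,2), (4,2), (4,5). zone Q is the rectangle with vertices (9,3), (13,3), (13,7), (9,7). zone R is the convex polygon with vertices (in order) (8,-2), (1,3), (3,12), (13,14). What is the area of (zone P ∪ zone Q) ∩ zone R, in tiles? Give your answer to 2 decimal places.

|zone P ∪ zone Q| = 34.
|(zone P ∪ zone Q) ∩ zone R| = 15.38.

15.38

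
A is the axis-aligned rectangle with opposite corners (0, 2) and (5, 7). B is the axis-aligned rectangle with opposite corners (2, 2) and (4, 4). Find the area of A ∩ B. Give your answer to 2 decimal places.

|A∩B|: x∈[2,4], y∈[2,4] → 2·2 = 4.

4.00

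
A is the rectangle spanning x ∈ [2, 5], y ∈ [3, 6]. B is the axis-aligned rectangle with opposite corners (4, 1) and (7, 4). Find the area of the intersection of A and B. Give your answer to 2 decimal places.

|A∩B|: x∈[4,5], y∈[3,4] → 1·1 = 1.

1.00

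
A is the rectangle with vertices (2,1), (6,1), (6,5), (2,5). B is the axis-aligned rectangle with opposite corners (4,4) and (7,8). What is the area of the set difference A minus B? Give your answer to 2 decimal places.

|A∩B|: x∈[4,6], y∈[4,5] → 2·1 = 2.
|A| = 16.
|A ∖ B| = |A| − |A∩B| = 16 − 2 = 14.00.

14.00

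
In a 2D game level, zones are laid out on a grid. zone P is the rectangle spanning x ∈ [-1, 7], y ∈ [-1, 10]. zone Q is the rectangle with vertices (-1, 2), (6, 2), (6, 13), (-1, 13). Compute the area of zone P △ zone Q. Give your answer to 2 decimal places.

|zone P∩zone Q|: x∈[-1,6], y∈[2,10] → 7·8 = 56.
|zone P △ zone Q| = |zone P| + |zone Q| − 2·|zone P∩zone Q| = 88 + 77 − 112 = 53.00.

53.00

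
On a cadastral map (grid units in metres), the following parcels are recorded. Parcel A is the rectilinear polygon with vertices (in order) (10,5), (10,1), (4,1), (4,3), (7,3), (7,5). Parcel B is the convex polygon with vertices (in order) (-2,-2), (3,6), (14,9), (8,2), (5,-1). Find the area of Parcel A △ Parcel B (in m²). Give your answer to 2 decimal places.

|Parcel A| = 18, |Parcel B| = 68.5, |Parcel A∩Parcel B| = 13.1667.
|Parcel A △ Parcel B| = |Parcel A| + |Parcel B| − 2·|Parcel A∩Parcel B| = 18 + 68.5 − 26.3333 = 60.17.

60.17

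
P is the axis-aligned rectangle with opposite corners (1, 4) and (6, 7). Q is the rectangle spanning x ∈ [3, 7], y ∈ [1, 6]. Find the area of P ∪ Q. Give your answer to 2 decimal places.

29.00

By inclusion–exclusion:
Individual areas: |P| = 15, |Q| = 20.
|P∩Q|: x∈[3,6], y∈[4,6] → 3·2 = 6.
|P ∪ Q| = 35 − 6 = 29.00.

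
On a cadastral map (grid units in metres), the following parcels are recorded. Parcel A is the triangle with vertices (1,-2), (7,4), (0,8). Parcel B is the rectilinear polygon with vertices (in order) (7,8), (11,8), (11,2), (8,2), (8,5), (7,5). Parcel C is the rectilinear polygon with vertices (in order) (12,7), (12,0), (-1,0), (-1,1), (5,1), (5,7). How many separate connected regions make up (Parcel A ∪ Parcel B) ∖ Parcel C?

3

(Parcel A ∪ Parcel B) ∖ Parcel C splits into 3 disjoint pieces (area 24.9071, area 2.2, area 4).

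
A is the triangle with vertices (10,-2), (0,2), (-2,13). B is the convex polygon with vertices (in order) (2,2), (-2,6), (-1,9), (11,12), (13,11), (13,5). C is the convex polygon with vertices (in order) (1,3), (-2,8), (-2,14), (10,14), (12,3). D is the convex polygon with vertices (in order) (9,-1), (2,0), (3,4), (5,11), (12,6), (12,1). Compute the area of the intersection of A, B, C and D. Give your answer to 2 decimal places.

The intersection is the polygon with vertices (5.94,3.075), (5.667,3), (2.75,3), (3,4), (3.579,6.026).
By the shoelace formula its area is 4.94.

4.94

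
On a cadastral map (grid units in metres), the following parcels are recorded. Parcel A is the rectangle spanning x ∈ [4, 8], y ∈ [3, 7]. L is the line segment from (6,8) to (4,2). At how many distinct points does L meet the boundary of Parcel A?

2

The segment meets the boundary at (4.333,3), (5.667,7).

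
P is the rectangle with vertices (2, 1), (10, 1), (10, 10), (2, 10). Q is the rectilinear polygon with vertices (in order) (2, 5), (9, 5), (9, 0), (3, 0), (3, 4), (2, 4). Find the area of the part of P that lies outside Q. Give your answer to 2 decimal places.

|P| = 72, |P∩Q| = 25.
|P ∖ Q| = |P| − |P∩Q| = 72 − 25 = 47.00.

47.00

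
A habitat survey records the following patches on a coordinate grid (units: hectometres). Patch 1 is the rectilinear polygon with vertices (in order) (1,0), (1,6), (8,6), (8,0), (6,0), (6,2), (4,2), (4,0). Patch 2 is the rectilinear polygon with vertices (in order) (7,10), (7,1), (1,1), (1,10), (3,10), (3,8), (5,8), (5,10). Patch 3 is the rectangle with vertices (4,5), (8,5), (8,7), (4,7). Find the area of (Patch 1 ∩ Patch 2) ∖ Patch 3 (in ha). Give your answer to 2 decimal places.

25.00

|Patch 1 ∩ Patch 2| = 28.
|(Patch 1 ∩ Patch 2) ∩ Patch 3| = 3.
|(Patch 1 ∩ Patch 2) ∖ Patch 3| = 28 − 3 = 25.00.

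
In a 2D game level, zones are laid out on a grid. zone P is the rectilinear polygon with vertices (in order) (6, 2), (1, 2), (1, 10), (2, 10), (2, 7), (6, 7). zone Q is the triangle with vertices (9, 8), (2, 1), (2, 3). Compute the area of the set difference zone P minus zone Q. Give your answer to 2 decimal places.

|zone P| = 28, |zone P∩zone Q| = 5.2143.
|zone P ∖ zone Q| = |zone P| − |zone P∩zone Q| = 28 − 5.2143 = 22.79.

22.79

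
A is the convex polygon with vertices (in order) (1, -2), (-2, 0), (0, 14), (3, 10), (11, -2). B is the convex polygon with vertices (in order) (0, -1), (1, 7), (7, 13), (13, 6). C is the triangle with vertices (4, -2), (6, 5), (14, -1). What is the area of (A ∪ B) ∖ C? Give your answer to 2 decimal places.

|A ∪ B| = 151.5208.
|(A ∪ B) ∩ C| = 23.8075.
|(A ∪ B) ∖ C| = 151.5208 − 23.8075 = 127.71.

127.71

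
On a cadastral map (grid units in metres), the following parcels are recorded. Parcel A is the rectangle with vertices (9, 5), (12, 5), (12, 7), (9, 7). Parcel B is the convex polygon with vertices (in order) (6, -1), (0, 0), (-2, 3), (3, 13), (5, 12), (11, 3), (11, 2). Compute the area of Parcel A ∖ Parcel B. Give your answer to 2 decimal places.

5.67

|Parcel A| = 6, |Parcel A∩Parcel B| = 0.3333.
|Parcel A ∖ Parcel B| = |Parcel A| − |Parcel A∩Parcel B| = 6 − 0.3333 = 5.67.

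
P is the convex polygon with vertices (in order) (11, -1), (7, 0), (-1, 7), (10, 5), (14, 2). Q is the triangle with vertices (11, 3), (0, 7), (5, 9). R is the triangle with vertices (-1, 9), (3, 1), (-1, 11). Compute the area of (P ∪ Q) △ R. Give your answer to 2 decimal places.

|P ∪ Q| = 66.4293.
|(P ∪ Q) ∩ R| = 0.933.
|(P ∪ Q) △ R| = 66.4293 + 4 − 1.866 = 68.56.

68.56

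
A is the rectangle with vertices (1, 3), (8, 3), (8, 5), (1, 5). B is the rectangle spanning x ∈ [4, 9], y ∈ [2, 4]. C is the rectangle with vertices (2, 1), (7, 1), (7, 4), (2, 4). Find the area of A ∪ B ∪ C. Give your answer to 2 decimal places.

27.00

By inclusion–exclusion:
Individual areas: |A| = 14, |B| = 10, |C| = 15.
|A∩B|: x∈[4,8], y∈[3,4] → 4·1 = 4.
|A∩C|: x∈[2,7], y∈[3,4] → 5·1 = 5.
|B∩C|: x∈[4,7], y∈[2,4] → 3·2 = 6.
|A∩B∩C| = 3.
|A ∪ B ∪ C| = 39 − 15 + 3 = 27.00.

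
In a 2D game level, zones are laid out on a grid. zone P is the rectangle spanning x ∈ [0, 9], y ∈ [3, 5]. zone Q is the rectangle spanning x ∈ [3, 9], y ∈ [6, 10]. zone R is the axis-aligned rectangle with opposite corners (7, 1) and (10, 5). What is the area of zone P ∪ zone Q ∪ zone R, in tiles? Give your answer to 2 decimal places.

By inclusion–exclusion:
Individual areas: |zone P| = 18, |zone Q| = 24, |zone R| = 12.
|zone P∩zone Q| = 0 (no overlap).
|zone P∩zone R|: x∈[7,9], y∈[3,5] → 2·2 = 4.
|zone Q∩zone R| = 0 (no overlap).
|zone P∩zone Q∩zone R| = 0.
|zone P ∪ zone Q ∪ zone R| = 54 − 4 + 0 = 50.00.

50.00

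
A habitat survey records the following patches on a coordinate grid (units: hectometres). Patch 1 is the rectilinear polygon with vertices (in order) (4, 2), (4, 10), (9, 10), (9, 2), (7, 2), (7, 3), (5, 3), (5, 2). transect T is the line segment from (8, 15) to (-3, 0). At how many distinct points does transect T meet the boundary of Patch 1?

2

The segment meets the boundary at (4,9.545), (4.333,10).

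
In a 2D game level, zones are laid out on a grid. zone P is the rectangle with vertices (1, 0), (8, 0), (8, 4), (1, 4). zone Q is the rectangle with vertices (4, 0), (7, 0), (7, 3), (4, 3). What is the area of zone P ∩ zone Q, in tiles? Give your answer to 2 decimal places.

|zone P∩zone Q|: x∈[4,7], y∈[0,3] → 3·3 = 9.

9.00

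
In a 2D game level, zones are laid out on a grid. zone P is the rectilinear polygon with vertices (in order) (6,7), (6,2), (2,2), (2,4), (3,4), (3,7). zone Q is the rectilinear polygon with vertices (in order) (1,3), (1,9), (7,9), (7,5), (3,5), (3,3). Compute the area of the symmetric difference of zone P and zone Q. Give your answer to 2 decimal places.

31.00

|zone P| = 17, |zone Q| = 28, |zone P∩zone Q| = 7.
|zone P △ zone Q| = |zone P| + |zone Q| − 2·|zone P∩zone Q| = 17 + 28 − 14 = 31.00.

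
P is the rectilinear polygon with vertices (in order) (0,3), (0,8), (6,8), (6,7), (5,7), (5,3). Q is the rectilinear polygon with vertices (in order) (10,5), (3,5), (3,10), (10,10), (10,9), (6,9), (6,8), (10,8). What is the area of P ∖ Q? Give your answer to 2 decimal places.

19.00

|P| = 26, |P∩Q| = 7.
|P ∖ Q| = |P| − |P∩Q| = 26 − 7 = 19.00.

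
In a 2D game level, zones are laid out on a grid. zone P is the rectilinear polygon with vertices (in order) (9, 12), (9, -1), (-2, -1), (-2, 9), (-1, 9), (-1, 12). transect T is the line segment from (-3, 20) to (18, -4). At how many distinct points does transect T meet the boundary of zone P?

2

The segment meets the boundary at (9,6.286), (4,12).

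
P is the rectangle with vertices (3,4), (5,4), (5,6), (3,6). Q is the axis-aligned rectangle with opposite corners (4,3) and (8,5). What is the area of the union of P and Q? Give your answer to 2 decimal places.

By inclusion–exclusion:
Individual areas: |P| = 4, |Q| = 8.
|P∩Q|: x∈[4,5], y∈[4,5] → 1·1 = 1.
|P ∪ Q| = 12 − 1 = 11.00.

11.00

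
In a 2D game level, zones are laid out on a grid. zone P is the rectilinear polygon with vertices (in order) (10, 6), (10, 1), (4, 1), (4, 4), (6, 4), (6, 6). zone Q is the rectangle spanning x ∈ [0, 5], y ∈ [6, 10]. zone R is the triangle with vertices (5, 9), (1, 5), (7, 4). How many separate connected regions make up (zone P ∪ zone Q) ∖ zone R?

(zone P ∪ zone Q) ∖ zone R splits into 2 disjoint pieces (area 24.8833, area 15.5).

2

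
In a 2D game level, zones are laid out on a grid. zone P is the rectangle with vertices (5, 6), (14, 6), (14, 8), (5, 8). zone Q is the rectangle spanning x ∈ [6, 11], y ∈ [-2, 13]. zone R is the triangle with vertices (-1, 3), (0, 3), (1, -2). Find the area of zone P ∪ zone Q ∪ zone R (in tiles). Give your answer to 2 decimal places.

By inclusion–exclusion:
Individual areas: |zone P| = 18, |zone Q| = 75, |zone R| = 2.5.
|zone P∩zone Q|: x∈[6,11], y∈[6,8] → 5·2 = 10.
|zone P∩zone R| = 0.
|zone Q∩zone R| = 0.
|zone P∩zone Q∩zone R| = 0.
|zone P ∪ zone Q ∪ zone R| = 95.5 − 10 + 0 = 85.50.

85.50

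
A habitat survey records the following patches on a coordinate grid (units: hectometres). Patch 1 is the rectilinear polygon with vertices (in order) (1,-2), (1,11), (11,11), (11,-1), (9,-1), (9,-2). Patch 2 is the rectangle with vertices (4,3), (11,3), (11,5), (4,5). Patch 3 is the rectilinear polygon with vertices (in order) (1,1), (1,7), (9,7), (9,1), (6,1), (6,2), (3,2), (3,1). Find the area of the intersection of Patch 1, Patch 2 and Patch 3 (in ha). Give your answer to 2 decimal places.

The intersection is the polygon with vertices (4,3), (4,5), (9,5), (9,3).
By the shoelace formula its area is 10.00.

10.00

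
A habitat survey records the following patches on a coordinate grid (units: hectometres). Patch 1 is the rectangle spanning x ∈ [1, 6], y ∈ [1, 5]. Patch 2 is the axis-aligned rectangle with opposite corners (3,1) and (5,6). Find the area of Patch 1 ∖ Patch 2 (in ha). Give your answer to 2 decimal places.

12.00

|Patch 1∩Patch 2|: x∈[3,5], y∈[1,5] → 2·4 = 8.
|Patch 1| = 20.
|Patch 1 ∖ Patch 2| = |Patch 1| − |Patch 1∩Patch 2| = 20 − 8 = 12.00.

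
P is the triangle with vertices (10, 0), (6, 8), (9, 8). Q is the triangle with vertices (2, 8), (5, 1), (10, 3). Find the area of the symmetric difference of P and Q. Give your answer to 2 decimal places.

29.85

|P| = 12, |Q| = 20.5, |P∩Q| = 1.3233.
|P △ Q| = |P| + |Q| − 2·|P∩Q| = 12 + 20.5 − 2.6465 = 29.85.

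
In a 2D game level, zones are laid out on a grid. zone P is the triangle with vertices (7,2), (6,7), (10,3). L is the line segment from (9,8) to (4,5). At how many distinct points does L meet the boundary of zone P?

2

The segment meets the boundary at (6.5,6.5), (6.143,6.286).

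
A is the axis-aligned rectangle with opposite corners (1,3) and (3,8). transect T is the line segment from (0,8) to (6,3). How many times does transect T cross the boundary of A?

2

The segment meets the boundary at (3,5.5), (1,7.167).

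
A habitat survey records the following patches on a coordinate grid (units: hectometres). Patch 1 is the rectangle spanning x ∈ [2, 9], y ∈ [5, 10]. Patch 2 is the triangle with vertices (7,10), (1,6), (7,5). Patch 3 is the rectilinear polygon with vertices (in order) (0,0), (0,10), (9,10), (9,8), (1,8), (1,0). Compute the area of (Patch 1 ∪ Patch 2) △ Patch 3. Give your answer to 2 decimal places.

|Patch 1 ∪ Patch 2| = 35.4167.
|(Patch 1 ∪ Patch 2) ∩ Patch 3| = 14.
|(Patch 1 ∪ Patch 2) △ Patch 3| = 35.4167 + 26 − 28 = 33.42.

33.42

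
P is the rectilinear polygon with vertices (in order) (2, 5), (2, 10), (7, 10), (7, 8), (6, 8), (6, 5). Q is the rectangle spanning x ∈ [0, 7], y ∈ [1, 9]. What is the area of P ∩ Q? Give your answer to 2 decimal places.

The intersection is the polygon with vertices (2,9), (7,9), (7,8), (6,8), (6,5), (2,5).
By the shoelace formula its area is 17.00.

17.00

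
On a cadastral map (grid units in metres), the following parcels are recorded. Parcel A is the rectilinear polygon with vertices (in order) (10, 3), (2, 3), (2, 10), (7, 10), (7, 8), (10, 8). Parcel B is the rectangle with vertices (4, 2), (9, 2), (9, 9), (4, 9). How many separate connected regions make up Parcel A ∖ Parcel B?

Parcel A ∖ Parcel B splits into 2 disjoint pieces (area 5, area 17).

2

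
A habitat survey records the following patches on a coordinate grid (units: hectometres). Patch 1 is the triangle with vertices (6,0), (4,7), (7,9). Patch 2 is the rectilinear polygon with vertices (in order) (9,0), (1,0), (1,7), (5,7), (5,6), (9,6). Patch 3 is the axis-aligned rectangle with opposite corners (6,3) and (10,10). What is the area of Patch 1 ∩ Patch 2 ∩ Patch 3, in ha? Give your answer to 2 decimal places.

The intersection is the polygon with vertices (6.667,6), (6.333,3), (6,3), (6,6).
By the shoelace formula its area is 1.50.

1.50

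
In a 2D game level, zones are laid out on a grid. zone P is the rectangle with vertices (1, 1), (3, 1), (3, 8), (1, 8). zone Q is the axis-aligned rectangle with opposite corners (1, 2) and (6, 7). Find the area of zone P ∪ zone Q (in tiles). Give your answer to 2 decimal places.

29.00

By inclusion–exclusion:
Individual areas: |zone P| = 14, |zone Q| = 25.
|zone P∩zone Q|: x∈[1,3], y∈[2,7] → 2·5 = 10.
|zone P ∪ zone Q| = 39 − 10 = 29.00.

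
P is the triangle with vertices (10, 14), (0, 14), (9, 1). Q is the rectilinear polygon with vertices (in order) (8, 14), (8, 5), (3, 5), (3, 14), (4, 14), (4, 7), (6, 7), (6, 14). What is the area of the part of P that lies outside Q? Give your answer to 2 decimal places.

|P| = 65, |P∩Q| = 23.9786.
|P ∖ Q| = |P| − |P∩Q| = 65 − 23.9786 = 41.02.

41.02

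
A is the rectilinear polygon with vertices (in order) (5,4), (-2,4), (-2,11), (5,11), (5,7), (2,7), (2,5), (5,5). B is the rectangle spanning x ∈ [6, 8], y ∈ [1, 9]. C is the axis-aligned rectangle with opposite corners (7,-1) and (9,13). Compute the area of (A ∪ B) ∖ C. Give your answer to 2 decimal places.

|A ∪ B| = 59.
|(A ∪ B) ∩ C| = 8.
|(A ∪ B) ∖ C| = 59 − 8 = 51.00.

51.00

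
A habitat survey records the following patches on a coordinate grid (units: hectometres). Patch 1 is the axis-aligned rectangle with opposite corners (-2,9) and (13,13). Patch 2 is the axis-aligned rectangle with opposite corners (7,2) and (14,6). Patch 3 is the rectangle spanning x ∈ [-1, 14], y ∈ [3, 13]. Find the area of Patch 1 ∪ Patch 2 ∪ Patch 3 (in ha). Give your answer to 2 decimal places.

161.00

By inclusion–exclusion:
Individual areas: |Patch 1| = 60, |Patch 2| = 28, |Patch 3| = 150.
|Patch 1∩Patch 2| = 0 (no overlap).
|Patch 1∩Patch 3|: x∈[-1,13], y∈[9,13] → 14·4 = 56.
|Patch 2∩Patch 3|: x∈[7,14], y∈[3,6] → 7·3 = 21.
|Patch 1∩Patch 2∩Patch 3| = 0.
|Patch 1 ∪ Patch 2 ∪ Patch 3| = 238 − 77 + 0 = 161.00.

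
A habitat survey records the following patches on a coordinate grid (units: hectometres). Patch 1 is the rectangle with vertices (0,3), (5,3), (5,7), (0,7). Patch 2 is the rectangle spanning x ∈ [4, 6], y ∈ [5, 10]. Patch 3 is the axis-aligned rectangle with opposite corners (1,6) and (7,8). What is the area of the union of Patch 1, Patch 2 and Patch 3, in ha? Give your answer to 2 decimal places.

33.00

By inclusion–exclusion:
Individual areas: |Patch 1| = 20, |Patch 2| = 10, |Patch 3| = 12.
|Patch 1∩Patch 2|: x∈[4,5], y∈[5,7] → 1·2 = 2.
|Patch 1∩Patch 3|: x∈[1,5], y∈[6,7] → 4·1 = 4.
|Patch 2∩Patch 3|: x∈[4,6], y∈[6,8] → 2·2 = 4.
|Patch 1∩Patch 2∩Patch 3| = 1.
|Patch 1 ∪ Patch 2 ∪ Patch 3| = 42 − 10 + 1 = 33.00.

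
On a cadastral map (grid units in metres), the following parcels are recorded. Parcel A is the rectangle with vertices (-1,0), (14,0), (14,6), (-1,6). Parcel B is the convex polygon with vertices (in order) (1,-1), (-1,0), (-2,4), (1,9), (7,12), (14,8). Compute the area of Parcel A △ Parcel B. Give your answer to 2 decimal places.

102.73

|Parcel A| = 90, |Parcel B| = 106, |Parcel A∩Parcel B| = 46.6333.
|Parcel A △ Parcel B| = |Parcel A| + |Parcel B| − 2·|Parcel A∩Parcel B| = 90 + 106 − 93.2667 = 102.73.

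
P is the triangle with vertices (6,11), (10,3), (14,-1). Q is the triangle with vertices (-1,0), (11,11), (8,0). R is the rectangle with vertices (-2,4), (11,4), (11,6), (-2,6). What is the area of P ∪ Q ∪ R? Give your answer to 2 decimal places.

70.34

By inclusion–exclusion:
Individual areas: |P| = 8, |Q| = 49.5, |R| = 26.
|P∩Q| = 2.1249.
|P∩R| = 2.
|Q∩R| = 9.8182.
|P∩Q∩R| = 0.7867.
|P ∪ Q ∪ R| = 83.5 − 13.9431 + 0.7867 = 70.34.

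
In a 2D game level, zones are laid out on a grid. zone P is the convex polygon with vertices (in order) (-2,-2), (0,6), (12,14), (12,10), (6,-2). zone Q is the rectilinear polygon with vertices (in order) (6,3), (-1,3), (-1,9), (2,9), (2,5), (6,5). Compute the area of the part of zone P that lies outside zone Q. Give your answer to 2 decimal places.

|zone P| = 116, |zone P∩zone Q| = 16.4583.
|zone P ∖ zone Q| = |zone P| − |zone P∩zone Q| = 116 − 16.4583 = 99.54.

99.54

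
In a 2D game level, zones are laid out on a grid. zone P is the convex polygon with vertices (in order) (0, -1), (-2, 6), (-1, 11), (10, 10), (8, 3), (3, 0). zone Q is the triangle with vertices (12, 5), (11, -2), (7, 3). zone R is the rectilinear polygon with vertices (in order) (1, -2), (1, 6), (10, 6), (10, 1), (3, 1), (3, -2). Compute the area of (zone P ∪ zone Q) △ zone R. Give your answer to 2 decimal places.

84.29

|zone P ∪ zone Q| = 116.0715.
|(zone P ∪ zone Q) ∩ zone R| = 41.3905.
|(zone P ∪ zone Q) △ zone R| = 116.0715 + 51 − 82.7811 = 84.29.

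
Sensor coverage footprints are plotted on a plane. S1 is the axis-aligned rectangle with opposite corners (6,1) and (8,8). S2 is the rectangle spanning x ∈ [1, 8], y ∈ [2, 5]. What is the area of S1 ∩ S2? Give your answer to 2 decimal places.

|S1∩S2|: x∈[6,8], y∈[2,5] → 2·3 = 6.

6.00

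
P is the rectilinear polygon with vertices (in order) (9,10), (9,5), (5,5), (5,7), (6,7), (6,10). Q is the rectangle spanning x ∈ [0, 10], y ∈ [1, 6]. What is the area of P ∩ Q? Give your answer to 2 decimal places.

The intersection is the polygon with vertices (9,5), (5,5), (5,6), (9,6).
By the shoelace formula its area is 4.00.

4.00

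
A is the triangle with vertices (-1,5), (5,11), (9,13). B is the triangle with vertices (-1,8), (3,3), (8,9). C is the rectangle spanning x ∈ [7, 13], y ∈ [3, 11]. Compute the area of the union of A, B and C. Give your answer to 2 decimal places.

76.68

By inclusion–exclusion:
Individual areas: |A| = 6, |B| = 24.5, |C| = 48.
|A∩B| = 1.2746.
|A∩C| = 0.
|B∩C| = 0.5444.
|A∩B∩C| = 0.
|A ∪ B ∪ C| = 78.5 − 1.8191 + 0 = 76.68.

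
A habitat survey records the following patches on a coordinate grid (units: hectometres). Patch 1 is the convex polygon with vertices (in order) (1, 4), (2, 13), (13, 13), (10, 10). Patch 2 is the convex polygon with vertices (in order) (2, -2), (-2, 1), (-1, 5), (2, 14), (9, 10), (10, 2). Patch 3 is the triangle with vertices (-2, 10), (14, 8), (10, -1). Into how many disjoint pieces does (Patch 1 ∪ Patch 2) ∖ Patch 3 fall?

2

(Patch 1 ∪ Patch 2) ∖ Patch 3 splits into 2 disjoint pieces (area 39.6052, area 50.5063).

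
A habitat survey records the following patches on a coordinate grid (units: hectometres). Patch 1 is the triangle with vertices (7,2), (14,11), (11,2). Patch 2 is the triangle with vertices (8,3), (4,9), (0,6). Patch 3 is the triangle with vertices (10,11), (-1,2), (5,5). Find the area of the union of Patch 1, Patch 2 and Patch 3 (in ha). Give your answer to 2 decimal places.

By inclusion–exclusion:
Individual areas: |Patch 1| = 18, |Patch 2| = 18, |Patch 3| = 10.5.
|Patch 1∩Patch 2| = 0.0099.
|Patch 1∩Patch 3| = 0.
|Patch 2∩Patch 3| = 3.8927.
|Patch 1∩Patch 2∩Patch 3| = 0.
|Patch 1 ∪ Patch 2 ∪ Patch 3| = 46.5 − 3.9026 + 0 = 42.60.

42.60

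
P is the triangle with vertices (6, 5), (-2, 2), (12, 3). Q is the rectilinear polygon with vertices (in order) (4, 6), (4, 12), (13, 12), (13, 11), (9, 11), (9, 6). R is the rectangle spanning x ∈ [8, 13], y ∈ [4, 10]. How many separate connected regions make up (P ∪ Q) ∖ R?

2

(P ∪ Q) ∖ R splits into 2 disjoint pieces (area 16.8333, area 30).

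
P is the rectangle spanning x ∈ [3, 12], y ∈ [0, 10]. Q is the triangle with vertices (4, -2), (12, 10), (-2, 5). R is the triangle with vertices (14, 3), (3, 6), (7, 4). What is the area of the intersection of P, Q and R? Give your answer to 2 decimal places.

2.77

The intersection is the polygon with vertices (7.913,3.87), (7,4), (3,6), (8.359,4.538).
By the shoelace formula its area is 2.77.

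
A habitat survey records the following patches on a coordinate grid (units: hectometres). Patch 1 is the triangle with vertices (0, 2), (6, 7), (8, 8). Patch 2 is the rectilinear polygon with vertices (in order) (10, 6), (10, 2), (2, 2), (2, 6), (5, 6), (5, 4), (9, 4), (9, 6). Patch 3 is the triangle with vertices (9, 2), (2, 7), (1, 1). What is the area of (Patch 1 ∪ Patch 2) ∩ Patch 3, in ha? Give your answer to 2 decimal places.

16.38

|Patch 1 ∪ Patch 2| = 25.1417.
|(Patch 1 ∪ Patch 2) ∩ Patch 3| = 16.38.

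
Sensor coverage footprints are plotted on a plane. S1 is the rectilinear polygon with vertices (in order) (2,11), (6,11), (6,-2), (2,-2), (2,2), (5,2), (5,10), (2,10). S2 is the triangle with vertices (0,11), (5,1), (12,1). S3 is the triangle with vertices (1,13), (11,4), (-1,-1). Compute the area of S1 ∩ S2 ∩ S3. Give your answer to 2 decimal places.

The intersection is the polygon with vertices (4.5,2), (5,2), (5,6.833), (6,6), (6,1.917), (4.793,1.414).
By the shoelace formula its area is 4.91.

4.91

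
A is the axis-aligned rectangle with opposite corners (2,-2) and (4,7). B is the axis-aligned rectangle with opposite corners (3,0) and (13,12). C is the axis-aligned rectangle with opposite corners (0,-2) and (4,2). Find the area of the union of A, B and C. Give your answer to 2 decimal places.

139.00

By inclusion–exclusion:
Individual areas: |A| = 18, |B| = 120, |C| = 16.
|A∩B|: x∈[3,4], y∈[0,7] → 1·7 = 7.
|A∩C|: x∈[2,4], y∈[-2,2] → 2·4 = 8.
|B∩C|: x∈[3,4], y∈[0,2] → 1·2 = 2.
|A∩B∩C| = 2.
|A ∪ B ∪ C| = 154 − 17 + 2 = 139.00.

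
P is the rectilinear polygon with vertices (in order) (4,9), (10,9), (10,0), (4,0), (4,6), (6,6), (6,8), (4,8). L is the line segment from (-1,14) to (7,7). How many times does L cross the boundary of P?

The segment meets the boundary at (6,7.875), (5.857,8), (4.714,9).

3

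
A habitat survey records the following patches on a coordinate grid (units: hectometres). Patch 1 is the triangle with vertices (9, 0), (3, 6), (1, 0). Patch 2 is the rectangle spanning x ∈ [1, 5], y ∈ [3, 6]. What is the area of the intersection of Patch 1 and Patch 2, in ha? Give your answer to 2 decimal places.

The intersection is the polygon with vertices (5,4), (5,3), (2,3), (3,6).
By the shoelace formula its area is 5.50.

5.50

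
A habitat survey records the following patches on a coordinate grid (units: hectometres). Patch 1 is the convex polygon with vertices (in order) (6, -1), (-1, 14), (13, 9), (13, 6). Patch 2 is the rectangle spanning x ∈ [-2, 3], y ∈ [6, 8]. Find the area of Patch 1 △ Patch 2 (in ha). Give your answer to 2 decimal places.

105.07

|Patch 1| = 98, |Patch 2| = 10, |Patch 1∩Patch 2| = 1.4667.
|Patch 1 △ Patch 2| = |Patch 1| + |Patch 2| − 2·|Patch 1∩Patch 2| = 98 + 10 − 2.9333 = 105.07.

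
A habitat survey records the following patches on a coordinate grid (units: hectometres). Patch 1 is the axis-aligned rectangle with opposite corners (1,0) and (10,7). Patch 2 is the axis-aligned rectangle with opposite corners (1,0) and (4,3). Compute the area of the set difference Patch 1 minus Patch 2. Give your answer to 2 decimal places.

|Patch 1∩Patch 2|: x∈[1,4], y∈[0,3] → 3·3 = 9.
|Patch 1| = 63.
|Patch 1 ∖ Patch 2| = |Patch 1| − |Patch 1∩Patch 2| = 63 − 9 = 54.00.

54.00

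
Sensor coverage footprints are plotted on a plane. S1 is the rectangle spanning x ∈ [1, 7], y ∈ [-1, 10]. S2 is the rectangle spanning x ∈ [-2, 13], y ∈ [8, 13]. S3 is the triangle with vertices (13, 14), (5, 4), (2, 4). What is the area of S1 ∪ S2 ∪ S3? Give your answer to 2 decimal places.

By inclusion–exclusion:
Individual areas: |S1| = 66, |S2| = 75, |S3| = 15.
|S1∩S2|: x∈[1,7], y∈[8,10] → 6·2 = 12.
|S1∩S3| = 8.8636.
|S2∩S3| = 5.25.
|S1∩S2∩S3| = 0.1636.
|S1 ∪ S2 ∪ S3| = 156 − 26.1136 + 0.1636 = 130.05.

130.05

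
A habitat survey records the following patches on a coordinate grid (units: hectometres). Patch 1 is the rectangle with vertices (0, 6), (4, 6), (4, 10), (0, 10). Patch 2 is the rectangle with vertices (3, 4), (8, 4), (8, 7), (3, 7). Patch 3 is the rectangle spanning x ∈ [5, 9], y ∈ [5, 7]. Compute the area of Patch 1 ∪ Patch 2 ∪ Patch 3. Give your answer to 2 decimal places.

By inclusion–exclusion:
Individual areas: |Patch 1| = 16, |Patch 2| = 15, |Patch 3| = 8.
|Patch 1∩Patch 2|: x∈[3,4], y∈[6,7] → 1·1 = 1.
|Patch 1∩Patch 3| = 0 (no overlap).
|Patch 2∩Patch 3|: x∈[5,8], y∈[5,7] → 3·2 = 6.
|Patch 1∩Patch 2∩Patch 3| = 0.
|Patch 1 ∪ Patch 2 ∪ Patch 3| = 39 − 7 + 0 = 32.00.

32.00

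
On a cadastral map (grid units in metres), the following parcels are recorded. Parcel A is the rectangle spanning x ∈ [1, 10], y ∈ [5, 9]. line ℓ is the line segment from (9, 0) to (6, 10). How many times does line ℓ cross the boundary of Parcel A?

The segment meets the boundary at (6.3,9), (7.5,5).

2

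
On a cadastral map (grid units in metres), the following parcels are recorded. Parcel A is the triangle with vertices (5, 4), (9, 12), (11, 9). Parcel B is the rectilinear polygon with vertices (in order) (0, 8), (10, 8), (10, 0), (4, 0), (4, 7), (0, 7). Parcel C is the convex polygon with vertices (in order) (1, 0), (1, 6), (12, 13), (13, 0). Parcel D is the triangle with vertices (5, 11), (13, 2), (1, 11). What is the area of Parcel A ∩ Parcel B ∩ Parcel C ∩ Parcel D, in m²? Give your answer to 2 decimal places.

The intersection is the polygon with vertices (7.526,6.105), (6.455,6.909), (7,8), (7.667,8), (8.575,6.979).
By the shoelace formula its area is 2.37.

2.37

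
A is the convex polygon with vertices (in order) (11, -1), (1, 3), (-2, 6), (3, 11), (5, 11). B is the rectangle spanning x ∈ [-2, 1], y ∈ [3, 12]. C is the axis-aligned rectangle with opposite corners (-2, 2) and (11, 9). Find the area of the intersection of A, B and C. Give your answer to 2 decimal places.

The intersection is the polygon with vertices (1,9), (1,3), (-2,6).
By the shoelace formula its area is 9.00.

9.00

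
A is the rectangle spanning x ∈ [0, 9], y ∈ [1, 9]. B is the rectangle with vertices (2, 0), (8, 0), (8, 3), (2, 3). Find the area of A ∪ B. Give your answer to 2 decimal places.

78.00

By inclusion–exclusion:
Individual areas: |A| = 72, |B| = 18.
|A∩B|: x∈[2,8], y∈[1,3] → 6·2 = 12.
|A ∪ B| = 90 − 12 = 78.00.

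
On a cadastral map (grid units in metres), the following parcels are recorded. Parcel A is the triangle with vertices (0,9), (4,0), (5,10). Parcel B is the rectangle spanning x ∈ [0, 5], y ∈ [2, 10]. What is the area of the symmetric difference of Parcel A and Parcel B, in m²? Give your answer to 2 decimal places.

17.68

|Parcel A| = 24.5, |Parcel B| = 40, |Parcel A∩Parcel B| = 23.4111.
|Parcel A △ Parcel B| = |Parcel A| + |Parcel B| − 2·|Parcel A∩Parcel B| = 24.5 + 40 − 46.8222 = 17.68.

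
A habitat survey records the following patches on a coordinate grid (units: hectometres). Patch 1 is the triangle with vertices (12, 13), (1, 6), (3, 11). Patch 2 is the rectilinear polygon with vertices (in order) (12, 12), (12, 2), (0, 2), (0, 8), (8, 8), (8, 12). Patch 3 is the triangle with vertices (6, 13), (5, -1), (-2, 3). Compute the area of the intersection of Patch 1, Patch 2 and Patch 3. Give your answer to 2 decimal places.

2.29

The intersection is the polygon with vertices (1.6,7.5), (2,8), (4.143,8), (1,6).
By the shoelace formula its area is 2.29.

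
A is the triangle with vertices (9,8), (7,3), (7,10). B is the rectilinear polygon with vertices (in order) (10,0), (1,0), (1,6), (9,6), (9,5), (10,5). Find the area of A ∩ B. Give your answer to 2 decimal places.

The intersection is the polygon with vertices (7,3), (7,6), (8.2,6).
By the shoelace formula its area is 1.80.

1.80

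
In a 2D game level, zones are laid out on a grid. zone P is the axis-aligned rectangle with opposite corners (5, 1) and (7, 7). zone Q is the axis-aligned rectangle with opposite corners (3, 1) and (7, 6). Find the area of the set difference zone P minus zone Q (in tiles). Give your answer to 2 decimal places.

|zone P∩zone Q|: x∈[5,7], y∈[1,6] → 2·5 = 10.
|zone P| = 12.
|zone P ∖ zone Q| = |zone P| − |zone P∩zone Q| = 12 − 10 = 2.00.

2.00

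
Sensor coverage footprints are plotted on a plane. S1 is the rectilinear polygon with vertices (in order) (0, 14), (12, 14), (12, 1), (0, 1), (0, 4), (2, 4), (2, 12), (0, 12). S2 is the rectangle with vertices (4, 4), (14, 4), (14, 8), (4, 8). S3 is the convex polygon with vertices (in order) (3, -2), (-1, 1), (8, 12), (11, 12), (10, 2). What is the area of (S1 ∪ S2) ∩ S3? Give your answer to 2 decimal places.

|S1 ∪ S2| = 148.
|(S1 ∪ S2) ∩ S3| = 74.83.

74.83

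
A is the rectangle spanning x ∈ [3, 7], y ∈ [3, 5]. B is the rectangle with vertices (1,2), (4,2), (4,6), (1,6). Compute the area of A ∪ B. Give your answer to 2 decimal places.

By inclusion–exclusion:
Individual areas: |A| = 8, |B| = 12.
|A∩B|: x∈[3,4], y∈[3,5] → 1·2 = 2.
|A ∪ B| = 20 − 2 = 18.00.

18.00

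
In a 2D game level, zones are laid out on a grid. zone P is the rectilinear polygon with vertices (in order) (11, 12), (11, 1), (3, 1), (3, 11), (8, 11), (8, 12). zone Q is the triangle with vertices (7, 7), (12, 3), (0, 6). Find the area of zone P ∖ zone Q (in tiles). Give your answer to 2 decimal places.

68.54

|zone P| = 83, |zone P∩zone Q| = 14.4571.
|zone P ∖ zone Q| = |zone P| − |zone P∩zone Q| = 83 − 14.4571 = 68.54.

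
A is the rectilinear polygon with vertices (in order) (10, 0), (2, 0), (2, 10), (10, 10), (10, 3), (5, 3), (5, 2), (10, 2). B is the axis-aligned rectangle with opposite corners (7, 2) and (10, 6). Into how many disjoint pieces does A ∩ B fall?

A ∩ B is a single connected region.

1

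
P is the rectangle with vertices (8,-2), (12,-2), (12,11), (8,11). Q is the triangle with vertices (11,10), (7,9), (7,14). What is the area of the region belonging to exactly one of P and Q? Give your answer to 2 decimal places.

54.75

|P| = 52, |Q| = 10, |P∩Q| = 3.625.
|P △ Q| = |P| + |Q| − 2·|P∩Q| = 52 + 10 − 7.25 = 54.75.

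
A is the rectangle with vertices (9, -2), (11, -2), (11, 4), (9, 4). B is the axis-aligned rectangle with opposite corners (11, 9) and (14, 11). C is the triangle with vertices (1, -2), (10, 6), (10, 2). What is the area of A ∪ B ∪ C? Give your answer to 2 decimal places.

By inclusion–exclusion:
Individual areas: |A| = 12, |B| = 6, |C| = 18.
|A∩B| = 0 (no overlap).
|A∩C| = 2.2222.
|B∩C| = 0.
|A∩B∩C| = 0.
|A ∪ B ∪ C| = 36 − 2.2222 + 0 = 33.78.

33.78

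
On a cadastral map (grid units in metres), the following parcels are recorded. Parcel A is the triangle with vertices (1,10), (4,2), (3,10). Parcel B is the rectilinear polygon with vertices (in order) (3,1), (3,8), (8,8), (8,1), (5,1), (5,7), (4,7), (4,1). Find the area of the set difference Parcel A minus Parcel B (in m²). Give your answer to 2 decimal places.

5.58

|Parcel A| = 8, |Parcel A∩Parcel B| = 2.4167.
|Parcel A ∖ Parcel B| = |Parcel A| − |Parcel A∩Parcel B| = 8 − 2.4167 = 5.58.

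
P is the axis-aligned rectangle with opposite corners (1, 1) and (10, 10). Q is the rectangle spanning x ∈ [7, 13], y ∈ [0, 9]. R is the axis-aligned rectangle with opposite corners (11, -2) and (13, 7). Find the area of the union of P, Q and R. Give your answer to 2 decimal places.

By inclusion–exclusion:
Individual areas: |P| = 81, |Q| = 54, |R| = 18.
|P∩Q|: x∈[7,10], y∈[1,9] → 3·8 = 24.
|P∩R| = 0 (no overlap).
|Q∩R|: x∈[11,13], y∈[0,7] → 2·7 = 14.
|P∩Q∩R| = 0.
|P ∪ Q ∪ R| = 153 − 38 + 0 = 115.00.

115.00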